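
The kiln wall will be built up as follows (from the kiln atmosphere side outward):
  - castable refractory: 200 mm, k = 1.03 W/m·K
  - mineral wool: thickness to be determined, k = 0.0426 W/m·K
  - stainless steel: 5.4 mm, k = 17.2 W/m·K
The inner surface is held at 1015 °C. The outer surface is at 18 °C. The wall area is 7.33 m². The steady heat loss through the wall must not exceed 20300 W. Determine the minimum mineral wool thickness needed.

Series thermal resistances:
R_castable refractory = L/(kA) = 0.2/(1.03×7.33) = 0.02649 K/W
R_stainless steel = L/(kA) = 0.0054/(17.2×7.33) = 4.283×10^-5 K/W
Sum of the known resistances R_other = 0.02653 K/W
Required total resistance R_tot = ΔT/Q_allow = 997/20300 = 0.04911 K/W
R_mineral wool = R_tot − R_other = 0.02258 K/W
L = R·k·A = 0.02258×0.0426×7.33

L ≈ 7.05 mm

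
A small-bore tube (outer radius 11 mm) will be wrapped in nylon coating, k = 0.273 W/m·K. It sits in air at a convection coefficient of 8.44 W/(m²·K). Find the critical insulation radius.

For a cylinder r_cr = k/h = 0.273/8.44
r_cr = 32.3 mm; since the bare radius (11 mm) is below r_cr, adding a thin layer of insulation will *increase* heat loss.

r_cr ≈ 32.3 mm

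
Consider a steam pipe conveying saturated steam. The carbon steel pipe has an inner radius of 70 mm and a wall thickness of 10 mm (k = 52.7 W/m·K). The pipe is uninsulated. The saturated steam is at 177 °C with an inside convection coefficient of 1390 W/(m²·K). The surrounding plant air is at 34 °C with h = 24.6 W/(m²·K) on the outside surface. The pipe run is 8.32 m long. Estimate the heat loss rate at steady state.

Q ≈ 14300 W

For a radial system each layer contributes R = ln(r_out/r_in)/(2πkL); films add R = 1/(hA).
R_inner film = 1/(h_i·2πr₁L) = 1/(1390×2π×0.07×8.32) = 1.966×10^-4 K/W
R_carbon steel pipe wall = ln(80/70)/(2π×52.7×8.32) = 4.847×10^-5 K/W
R_outer film = 1/(h_o·2πr_oL) = 1/(24.6×2π×0.08×8.32) = 0.00972 K/W
R_total = 0.009965 K/W
Q = ΔT/R_total = 143/0.009965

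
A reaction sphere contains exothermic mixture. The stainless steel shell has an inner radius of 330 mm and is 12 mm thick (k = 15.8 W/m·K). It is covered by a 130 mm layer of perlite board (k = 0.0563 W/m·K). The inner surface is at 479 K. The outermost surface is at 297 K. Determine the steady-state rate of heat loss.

For a spherical shell R = (1/r₁ − 1/r₂)/(4πk); film R = 1/(h·4πr²). In series:
R_stainless steel shell = (1/0.33 − 1/0.342)/(4π×15.8) = 5.355×10^-4 K/W
R_perlite board = (1/0.342 − 1/0.472)/(4π×0.0563) = 1.138 K/W
R_total = 1.139 K/W
Q = ΔT/R_total = 182/1.139

Q ≈ 160 W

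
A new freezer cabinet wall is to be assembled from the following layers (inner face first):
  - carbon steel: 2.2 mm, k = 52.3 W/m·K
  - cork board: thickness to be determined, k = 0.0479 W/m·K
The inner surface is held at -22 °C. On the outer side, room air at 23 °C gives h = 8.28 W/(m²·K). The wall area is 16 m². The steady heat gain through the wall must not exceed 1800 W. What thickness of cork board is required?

L ≈ 13.4 mm

Treating each layer as a thermal resistance in series:
R_carbon steel = L/(kA) = 0.0022/(52.3×16) = 2.629×10^-6 K/W
R_outer film = 1/(h_o·A) = 1/(8.28×16) = 0.007548 K/W
Sum of the known resistances R_other = 0.007551 K/W
Required total resistance R_tot = ΔT/Q_allow = 45/1800 = 0.025 K/W
R_cork board = R_tot − R_other = 0.01745 K/W
L = R·k·A = 0.01745×0.0479×16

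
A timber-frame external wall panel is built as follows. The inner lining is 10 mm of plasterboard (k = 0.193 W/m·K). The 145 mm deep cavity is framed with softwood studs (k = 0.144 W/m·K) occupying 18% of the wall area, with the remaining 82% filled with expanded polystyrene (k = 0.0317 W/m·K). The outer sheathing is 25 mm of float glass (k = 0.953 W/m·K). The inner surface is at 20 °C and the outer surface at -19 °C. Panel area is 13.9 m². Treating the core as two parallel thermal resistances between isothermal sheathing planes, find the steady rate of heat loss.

Sheathing layers in series; stud and cavity paths in parallel between them.
R_inner = 0.01/(0.193×13.9) = 0.003728 K/W
R_stud  = 0.145/(0.144×0.18×13.9) = 0.4025 K/W
R_cav   = 0.145/(0.0317×0.82×13.9) = 0.4013 K/W
1/R_core = 1/R_stud + 1/R_cav → R_core = 0.2009 K/W
R_outer = 0.025/(0.953×13.9) = 0.001887 K/W
R_total = 0.2066 K/W
Q = ΔT/R_total = 39/0.2066

Q ≈ 189 W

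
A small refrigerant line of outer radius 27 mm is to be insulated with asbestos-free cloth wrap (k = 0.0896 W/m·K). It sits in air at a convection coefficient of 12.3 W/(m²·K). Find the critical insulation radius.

For a cylinder r_cr = k/h = 0.0896/12.3
r_cr = 7.28 mm; since the bare radius (27 mm) is above r_cr, any added insulation will reduce heat loss.

r_cr ≈ 7.28 mm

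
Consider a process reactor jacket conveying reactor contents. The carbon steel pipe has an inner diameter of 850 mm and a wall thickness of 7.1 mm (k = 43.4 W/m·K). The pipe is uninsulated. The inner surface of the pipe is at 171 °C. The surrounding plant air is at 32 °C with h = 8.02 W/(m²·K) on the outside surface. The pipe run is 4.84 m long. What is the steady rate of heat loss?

Q ≈ 14600 W

Treating each annulus and film as a series resistance:
R_carbon steel pipe wall = ln(432.1/425)/(2π×43.4×4.84) = 1.255×10^-5 K/W
R_outer film = 1/(h_o·2πr_oL) = 1/(8.02×2π×0.4321×4.84) = 0.009489 K/W
R_total = 0.009501 K/W
Q = ΔT/R_total = 139/0.009501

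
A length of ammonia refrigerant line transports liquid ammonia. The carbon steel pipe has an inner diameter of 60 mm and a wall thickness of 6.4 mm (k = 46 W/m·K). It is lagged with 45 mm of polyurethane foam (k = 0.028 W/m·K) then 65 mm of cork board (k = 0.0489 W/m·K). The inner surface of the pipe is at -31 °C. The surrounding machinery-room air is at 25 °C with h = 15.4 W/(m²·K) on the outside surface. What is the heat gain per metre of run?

q′ ≈ 8.54 W/m

Per-layer cylindrical resistances, series-summed:
R_carbon steel pipe wall = ln(36.4/30)/(2π×46×1) = 6.69×10^-4 K/W
R_polyurethane foam = ln(81.4/36.4)/(2π×0.028×1) = 4.575 K/W
R_cork board = ln(146.4/81.4)/(2π×0.0489×1) = 1.91 K/W
R_outer film = 1/(h_o·2πr_oL) = 1/(15.4×2π×0.1464×1) = 0.07059 K/W
R_total = 6.556 K/W
Q = ΔT/R_total = 56/6.556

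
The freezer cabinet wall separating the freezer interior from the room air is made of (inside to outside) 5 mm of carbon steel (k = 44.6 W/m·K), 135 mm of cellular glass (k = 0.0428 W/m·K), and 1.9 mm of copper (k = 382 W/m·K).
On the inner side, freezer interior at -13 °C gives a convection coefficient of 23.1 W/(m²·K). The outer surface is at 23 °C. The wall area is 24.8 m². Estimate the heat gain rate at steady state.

Q ≈ 279 W

Thermal resistances in series:
R_inner film = 1/(h_i·A) = 1/(23.1×24.8) = 0.001746 K/W
R_carbon steel = L/(kA) = 0.005/(44.6×24.8) = 4.52×10^-6 K/W
R_cellular glass = L/(kA) = 0.135/(0.0428×24.8) = 0.1272 K/W
R_copper = L/(kA) = 0.0019/(382×24.8) = 2.006×10^-7 K/W
R_total = 0.1289 K/W
Q = ΔT / R_total = 36 / 0.1289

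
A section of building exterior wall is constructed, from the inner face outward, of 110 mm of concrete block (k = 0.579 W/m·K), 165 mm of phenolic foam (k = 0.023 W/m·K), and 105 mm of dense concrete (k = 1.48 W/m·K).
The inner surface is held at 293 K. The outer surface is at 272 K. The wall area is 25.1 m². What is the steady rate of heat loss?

Thermal resistances in series:
R_concrete block = L/(kA) = 0.11/(0.579×25.1) = 0.007569 K/W
R_phenolic foam = L/(kA) = 0.165/(0.023×25.1) = 0.2858 K/W
R_dense concrete = L/(kA) = 0.105/(1.48×25.1) = 0.002827 K/W
R_total = 0.2962 K/W
Q = ΔT / R_total = 21 / 0.2962

Q ≈ 70.9 W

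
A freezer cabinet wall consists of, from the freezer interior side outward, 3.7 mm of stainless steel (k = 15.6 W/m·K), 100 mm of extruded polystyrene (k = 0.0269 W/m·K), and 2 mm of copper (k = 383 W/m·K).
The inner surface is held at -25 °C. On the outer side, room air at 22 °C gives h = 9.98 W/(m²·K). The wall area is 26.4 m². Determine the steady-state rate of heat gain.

Q ≈ 325 W

Series thermal resistances:
R_stainless steel = L/(kA) = 0.0037/(15.6×26.4) = 8.984×10^-6 K/W
R_extruded polystyrene = L/(kA) = 0.1/(0.0269×26.4) = 0.1408 K/W
R_copper = L/(kA) = 0.002/(383×26.4) = 1.978×10^-7 K/W
R_outer film = 1/(h_o·A) = 1/(9.98×26.4) = 0.003795 K/W
R_total = 0.1446 K/W
Q = ΔT / R_total = 47 / 0.1446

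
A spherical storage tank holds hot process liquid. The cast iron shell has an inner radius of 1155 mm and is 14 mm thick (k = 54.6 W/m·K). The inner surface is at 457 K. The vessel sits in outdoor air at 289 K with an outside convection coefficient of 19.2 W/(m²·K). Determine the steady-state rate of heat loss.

Q ≈ 55100 W

For a spherical shell R = (1/r₁ − 1/r₂)/(4πk); film R = 1/(h·4πr²). In series:
R_cast iron shell = (1/1.155 − 1/1.169)/(4π×54.6) = 1.511×10^-5 K/W
R_outer film = 1/(h·4πr_o²) = 1/(19.2×4π×1.169²) = 0.003033 K/W
R_total = 0.003048 K/W
Q = ΔT/R_total = 168/0.003048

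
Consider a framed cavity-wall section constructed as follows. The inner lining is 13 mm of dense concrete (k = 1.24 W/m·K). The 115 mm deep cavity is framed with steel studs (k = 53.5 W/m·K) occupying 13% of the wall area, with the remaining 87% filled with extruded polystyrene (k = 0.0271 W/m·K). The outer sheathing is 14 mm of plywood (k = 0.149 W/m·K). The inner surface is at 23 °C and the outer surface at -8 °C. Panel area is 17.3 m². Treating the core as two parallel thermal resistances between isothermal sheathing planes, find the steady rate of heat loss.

Sheathing layers in series; stud and cavity paths in parallel between them.
R_inner = 0.013/(1.24×17.3) = 6.06×10^-4 K/W
R_stud  = 0.115/(53.5×0.13×17.3) = 9.558×10^-4 K/W
R_cav   = 0.115/(0.0271×0.87×17.3) = 0.2819 K/W
1/R_core = 1/R_stud + 1/R_cav → R_core = 9.525×10^-4 K/W
R_outer = 0.014/(0.149×17.3) = 0.005431 K/W
R_total = 0.00699 K/W
Q = ΔT/R_total = 31/0.00699

Q ≈ 4440 W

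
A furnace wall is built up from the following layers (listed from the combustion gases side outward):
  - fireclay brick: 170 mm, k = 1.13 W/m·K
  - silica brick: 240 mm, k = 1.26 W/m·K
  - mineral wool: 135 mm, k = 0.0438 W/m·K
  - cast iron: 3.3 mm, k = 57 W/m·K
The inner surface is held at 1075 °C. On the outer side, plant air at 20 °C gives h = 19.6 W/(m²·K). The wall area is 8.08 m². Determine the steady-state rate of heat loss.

Treating each layer as a thermal resistance in series:
R_fireclay brick = L/(kA) = 0.17/(1.13×8.08) = 0.01862 K/W
R_silica brick = L/(kA) = 0.24/(1.26×8.08) = 0.02357 K/W
R_mineral wool = L/(kA) = 0.135/(0.0438×8.08) = 0.3815 K/W
R_cast iron = L/(kA) = 0.0033/(57×8.08) = 7.165×10^-6 K/W
R_outer film = 1/(h_o·A) = 1/(19.6×8.08) = 0.006314 K/W
R_total = 0.43 K/W
Q = ΔT / R_total = 1055 / 0.43

Q ≈ 2450 W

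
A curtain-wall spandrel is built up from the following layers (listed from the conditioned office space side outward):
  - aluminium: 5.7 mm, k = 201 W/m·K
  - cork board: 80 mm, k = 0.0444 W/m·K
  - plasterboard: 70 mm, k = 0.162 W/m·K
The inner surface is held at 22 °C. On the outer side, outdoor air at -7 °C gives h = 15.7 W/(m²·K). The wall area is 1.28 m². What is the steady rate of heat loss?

Model the wall as resistances in series:
R_aluminium = L/(kA) = 0.0057/(201×1.28) = 2.215×10^-5 K/W
R_cork board = L/(kA) = 0.08/(0.0444×1.28) = 1.408 K/W
R_plasterboard = L/(kA) = 0.07/(0.162×1.28) = 0.3376 K/W
R_outer film = 1/(h_o·A) = 1/(15.7×1.28) = 0.04976 K/W
R_total = 1.795 K/W
Q = ΔT / R_total = 29 / 1.795

Q ≈ 16.2 W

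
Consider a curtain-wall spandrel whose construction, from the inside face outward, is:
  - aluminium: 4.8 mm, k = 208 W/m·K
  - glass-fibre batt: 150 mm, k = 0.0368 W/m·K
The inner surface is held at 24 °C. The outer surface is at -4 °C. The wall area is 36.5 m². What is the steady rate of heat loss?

Using the resistance-network approach (series):
R_aluminium = L/(kA) = 0.0048/(208×36.5) = 6.322×10^-7 K/W
R_glass-fibre batt = L/(kA) = 0.15/(0.0368×36.5) = 0.1117 K/W
R_total = 0.1117 K/W
Q = ΔT / R_total = 28 / 0.1117

Q ≈ 251 W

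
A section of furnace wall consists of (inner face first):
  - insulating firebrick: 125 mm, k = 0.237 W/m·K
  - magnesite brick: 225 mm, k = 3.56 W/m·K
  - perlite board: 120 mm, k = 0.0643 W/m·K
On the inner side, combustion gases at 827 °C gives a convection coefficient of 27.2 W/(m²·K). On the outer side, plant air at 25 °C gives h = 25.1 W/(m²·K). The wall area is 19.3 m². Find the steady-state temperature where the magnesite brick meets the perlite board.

T ≈ 628 °C

Using the resistance-network approach (series):
R_inner film = 1/(h_i·A) = 1/(27.2×19.3) = 0.001905 K/W
R_insulating firebrick = L/(kA) = 0.125/(0.237×19.3) = 0.02733 K/W
R_magnesite brick = L/(kA) = 0.225/(3.56×19.3) = 0.003275 K/W
R_perlite board = L/(kA) = 0.12/(0.0643×19.3) = 0.0967 K/W
R_outer film = 1/(h_o·A) = 1/(25.1×19.3) = 0.002064 K/W
R_total = 0.1313 K/W;  Q = ΔT/R_total = 802/0.1313 = 6110 W
T_interface = T_inner − Q·ΣR(inner→interface) = 827 − 6110×0.03251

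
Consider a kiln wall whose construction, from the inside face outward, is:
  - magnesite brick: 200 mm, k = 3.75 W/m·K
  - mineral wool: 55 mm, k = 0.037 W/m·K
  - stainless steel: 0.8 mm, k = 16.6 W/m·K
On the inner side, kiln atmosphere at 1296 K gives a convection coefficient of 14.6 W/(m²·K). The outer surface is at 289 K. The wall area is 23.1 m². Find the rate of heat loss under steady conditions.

Q ≈ 14500 W

Model the wall as resistances in series:
R_inner film = 1/(h_i·A) = 1/(14.6×23.1) = 0.002965 K/W
R_magnesite brick = L/(kA) = 0.2/(3.75×23.1) = 0.002309 K/W
R_mineral wool = L/(kA) = 0.055/(0.037×23.1) = 0.06435 K/W
R_stainless steel = L/(kA) = 0.0008/(16.6×23.1) = 2.086×10^-6 K/W
R_total = 0.06963 K/W
Q = ΔT / R_total = 1007 / 0.06963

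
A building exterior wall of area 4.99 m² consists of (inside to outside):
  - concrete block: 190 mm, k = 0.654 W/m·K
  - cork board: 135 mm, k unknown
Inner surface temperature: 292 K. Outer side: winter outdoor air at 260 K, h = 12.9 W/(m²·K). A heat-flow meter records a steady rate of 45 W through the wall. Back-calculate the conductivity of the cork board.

k ≈ 0.0424 W/(m·K)

Series thermal resistances:
R_concrete block = L/(kA) = 0.19/(0.654×4.99) = 0.05822 K/W
R_outer film = 1/(h_o·A) = 1/(12.9×4.99) = 0.01553 K/W
Sum of known resistances R_other = 0.07376 K/W
Total R = ΔT/Q = 32/45 = 0.7111 K/W
R_cork board = R_total − R_other = 0.6374 K/W
k = L/(R·A) = 0.135/(0.6374×4.99)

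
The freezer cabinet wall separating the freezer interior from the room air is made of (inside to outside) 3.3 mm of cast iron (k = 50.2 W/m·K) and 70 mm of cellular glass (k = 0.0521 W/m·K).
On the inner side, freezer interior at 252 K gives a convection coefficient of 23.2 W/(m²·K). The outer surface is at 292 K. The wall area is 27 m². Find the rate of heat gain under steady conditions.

Q ≈ 779 W

Model the wall as resistances in series:
R_inner film = 1/(h_i·A) = 1/(23.2×27) = 0.001596 K/W
R_cast iron = L/(kA) = 0.0033/(50.2×27) = 2.435×10^-6 K/W
R_cellular glass = L/(kA) = 0.07/(0.0521×27) = 0.04976 K/W
R_total = 0.05136 K/W
Q = ΔT / R_total = 40 / 0.05136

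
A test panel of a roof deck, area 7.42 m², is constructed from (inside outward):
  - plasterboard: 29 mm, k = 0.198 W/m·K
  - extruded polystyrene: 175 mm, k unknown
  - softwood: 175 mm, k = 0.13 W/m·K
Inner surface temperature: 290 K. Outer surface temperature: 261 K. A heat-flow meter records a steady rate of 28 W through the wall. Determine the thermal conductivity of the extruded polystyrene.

k ≈ 0.0283 W/(m·K)

Using the resistance-network approach (series):
R_plasterboard = L/(kA) = 0.029/(0.198×7.42) = 0.01974 K/W
R_softwood = L/(kA) = 0.175/(0.13×7.42) = 0.1814 K/W
Sum of known resistances R_other = 0.2012 K/W
Total R = ΔT/Q = 29/28 = 1.036 K/W
R_extruded polystyrene = R_total − R_other = 0.8346 K/W
k = L/(R·A) = 0.175/(0.8346×7.42)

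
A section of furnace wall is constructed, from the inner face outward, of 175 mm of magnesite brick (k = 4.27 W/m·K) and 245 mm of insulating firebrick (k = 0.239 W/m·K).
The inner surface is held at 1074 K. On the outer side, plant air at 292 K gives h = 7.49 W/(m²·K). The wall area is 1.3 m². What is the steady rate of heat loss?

Q ≈ 847 W

Series thermal resistances:
R_magnesite brick = L/(kA) = 0.175/(4.27×1.3) = 0.03153 K/W
R_insulating firebrick = L/(kA) = 0.245/(0.239×1.3) = 0.7885 K/W
R_outer film = 1/(h_o·A) = 1/(7.49×1.3) = 0.1027 K/W
R_total = 0.9228 K/W
Q = ΔT / R_total = 782 / 0.9228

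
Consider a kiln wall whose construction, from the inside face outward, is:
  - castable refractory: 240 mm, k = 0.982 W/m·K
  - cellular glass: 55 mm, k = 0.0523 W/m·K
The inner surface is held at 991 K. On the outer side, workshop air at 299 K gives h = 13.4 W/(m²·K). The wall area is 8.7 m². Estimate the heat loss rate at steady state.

Q ≈ 4390 W

Series thermal resistances:
R_castable refractory = L/(kA) = 0.24/(0.982×8.7) = 0.02809 K/W
R_cellular glass = L/(kA) = 0.055/(0.0523×8.7) = 0.1209 K/W
R_outer film = 1/(h_o·A) = 1/(13.4×8.7) = 0.008578 K/W
R_total = 0.1575 K/W
Q = ΔT / R_total = 692 / 0.1575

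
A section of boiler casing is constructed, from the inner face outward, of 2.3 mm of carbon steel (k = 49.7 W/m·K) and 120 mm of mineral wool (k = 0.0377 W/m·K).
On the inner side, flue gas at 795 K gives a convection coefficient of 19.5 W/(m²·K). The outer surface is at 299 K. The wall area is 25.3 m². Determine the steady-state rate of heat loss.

Thermal resistances in series:
R_inner film = 1/(h_i·A) = 1/(19.5×25.3) = 0.002027 K/W
R_carbon steel = L/(kA) = 0.0023/(49.7×25.3) = 1.829×10^-6 K/W
R_mineral wool = L/(kA) = 0.12/(0.0377×25.3) = 0.1258 K/W
R_total = 0.1278 K/W
Q = ΔT / R_total = 496 / 0.1278

Q ≈ 3880 W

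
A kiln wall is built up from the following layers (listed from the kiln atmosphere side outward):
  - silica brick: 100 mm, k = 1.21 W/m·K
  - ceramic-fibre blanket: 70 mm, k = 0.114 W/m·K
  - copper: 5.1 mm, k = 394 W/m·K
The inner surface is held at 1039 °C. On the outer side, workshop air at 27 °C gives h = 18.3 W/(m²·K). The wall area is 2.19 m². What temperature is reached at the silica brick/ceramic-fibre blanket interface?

T ≈ 928 °C

Series thermal resistances:
R_silica brick = L/(kA) = 0.1/(1.21×2.19) = 0.03774 K/W
R_ceramic-fibre blanket = L/(kA) = 0.07/(0.114×2.19) = 0.2804 K/W
R_copper = L/(kA) = 0.0051/(394×2.19) = 5.911×10^-6 K/W
R_outer film = 1/(h_o·A) = 1/(18.3×2.19) = 0.02495 K/W
R_total = 0.3431 K/W;  Q = ΔT/R_total = 1012/0.3431 = 2950 W
T_interface = T_inner − Q·ΣR(inner→interface) = 1039 − 2950×0.03774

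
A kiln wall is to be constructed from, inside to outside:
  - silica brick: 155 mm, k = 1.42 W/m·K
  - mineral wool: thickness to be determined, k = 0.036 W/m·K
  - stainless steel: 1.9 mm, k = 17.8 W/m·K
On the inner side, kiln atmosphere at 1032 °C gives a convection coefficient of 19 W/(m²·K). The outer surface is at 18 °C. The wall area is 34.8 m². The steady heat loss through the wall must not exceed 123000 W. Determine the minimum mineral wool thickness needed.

Thermal resistances in series:
R_inner film = 1/(h_i·A) = 1/(19×34.8) = 0.001512 K/W
R_silica brick = L/(kA) = 0.155/(1.42×34.8) = 0.003137 K/W
R_stainless steel = L/(kA) = 0.0019/(17.8×34.8) = 3.067×10^-6 K/W
Sum of the known resistances R_other = 0.004652 K/W
Required total resistance R_tot = ΔT/Q_allow = 1014/123000 = 0.008244 K/W
R_mineral wool = R_tot − R_other = 0.003592 K/W
L = R·k·A = 0.003592×0.036×34.8

L ≈ 4.5 mm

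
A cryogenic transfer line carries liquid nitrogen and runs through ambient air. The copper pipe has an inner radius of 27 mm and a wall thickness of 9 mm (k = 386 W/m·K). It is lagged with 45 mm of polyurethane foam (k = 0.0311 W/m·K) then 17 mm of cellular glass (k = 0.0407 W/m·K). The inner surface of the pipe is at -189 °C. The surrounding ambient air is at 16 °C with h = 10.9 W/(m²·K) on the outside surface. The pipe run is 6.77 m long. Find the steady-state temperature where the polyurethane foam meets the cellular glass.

For a radial system each layer contributes R = ln(r_out/r_in)/(2πkL); films add R = 1/(hA).
R_copper pipe wall = ln(36/27)/(2π×386×6.77) = 1.752×10^-5 K/W
R_polyurethane foam = ln(81/36)/(2π×0.0311×6.77) = 0.613 K/W
R_cellular glass = ln(98/81)/(2π×0.0407×6.77) = 0.11 K/W
R_outer film = 1/(h_o·2πr_oL) = 1/(10.9×2π×0.098×6.77) = 0.02201 K/W
R_total = 0.7451 K/W
Q = ΔT/R_total = 205/0.7451
Q = 275 W
T_interface = T_inner + Q·ΣR(inner→interface) = -189 + 275×0.613

T ≈ -20.3 °C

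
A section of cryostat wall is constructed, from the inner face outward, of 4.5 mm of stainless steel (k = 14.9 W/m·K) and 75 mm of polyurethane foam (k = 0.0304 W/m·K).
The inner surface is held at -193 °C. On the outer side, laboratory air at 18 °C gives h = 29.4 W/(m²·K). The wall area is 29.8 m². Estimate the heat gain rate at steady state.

Q ≈ 2510 W

Model the wall as resistances in series:
R_stainless steel = L/(kA) = 0.0045/(14.9×29.8) = 1.013×10^-5 K/W
R_polyurethane foam = L/(kA) = 0.075/(0.0304×29.8) = 0.08279 K/W
R_outer film = 1/(h_o·A) = 1/(29.4×29.8) = 0.001141 K/W
R_total = 0.08394 K/W
Q = ΔT / R_total = 211 / 0.08394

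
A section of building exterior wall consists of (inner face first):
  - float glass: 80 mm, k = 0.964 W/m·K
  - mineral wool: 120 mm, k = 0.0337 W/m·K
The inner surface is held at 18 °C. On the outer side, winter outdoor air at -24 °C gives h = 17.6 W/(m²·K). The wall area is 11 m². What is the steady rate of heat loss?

Q ≈ 125 W

Series thermal resistances:
R_float glass = L/(kA) = 0.08/(0.964×11) = 0.007544 K/W
R_mineral wool = L/(kA) = 0.12/(0.0337×11) = 0.3237 K/W
R_outer film = 1/(h_o·A) = 1/(17.6×11) = 0.005165 K/W
R_total = 0.3364 K/W
Q = ΔT / R_total = 42 / 0.3364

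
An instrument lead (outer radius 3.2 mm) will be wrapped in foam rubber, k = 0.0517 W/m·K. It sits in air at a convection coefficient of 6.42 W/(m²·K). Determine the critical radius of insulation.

For a cylinder r_cr = k/h = 0.0517/6.42
r_cr = 8.05 mm; since the bare radius (3.2 mm) is below r_cr, adding a thin layer of insulation will *increase* heat loss.

r_cr ≈ 8.05 mm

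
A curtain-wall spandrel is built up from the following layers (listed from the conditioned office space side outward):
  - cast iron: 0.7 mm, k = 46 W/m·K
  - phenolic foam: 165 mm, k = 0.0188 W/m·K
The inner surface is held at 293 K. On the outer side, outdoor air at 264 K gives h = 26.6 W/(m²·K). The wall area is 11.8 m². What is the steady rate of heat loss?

Q ≈ 38.8 W

Thermal resistances in series:
R_cast iron = L/(kA) = 0.0007/(46×11.8) = 1.29×10^-6 K/W
R_phenolic foam = L/(kA) = 0.165/(0.0188×11.8) = 0.7438 K/W
R_outer film = 1/(h_o·A) = 1/(26.6×11.8) = 0.003186 K/W
R_total = 0.747 K/W
Q = ΔT / R_total = 29 / 0.747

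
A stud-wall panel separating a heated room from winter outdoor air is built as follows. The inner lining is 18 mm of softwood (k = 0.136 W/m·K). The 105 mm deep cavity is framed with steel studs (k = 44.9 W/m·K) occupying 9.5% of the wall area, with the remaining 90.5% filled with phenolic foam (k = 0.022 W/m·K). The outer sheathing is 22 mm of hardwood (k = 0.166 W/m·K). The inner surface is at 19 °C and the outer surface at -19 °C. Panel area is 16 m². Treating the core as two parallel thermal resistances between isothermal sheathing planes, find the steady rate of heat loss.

Sheathing layers in series; stud and cavity paths in parallel between them.
R_inner = 0.018/(0.136×16) = 0.008272 K/W
R_stud  = 0.105/(44.9×0.095×16) = 0.001539 K/W
R_cav   = 0.105/(0.022×0.905×16) = 0.3296 K/W
1/R_core = 1/R_stud + 1/R_cav → R_core = 0.001531 K/W
R_outer = 0.022/(0.166×16) = 0.008283 K/W
R_total = 0.01809 K/W
Q = ΔT/R_total = 38/0.01809

Q ≈ 2100 W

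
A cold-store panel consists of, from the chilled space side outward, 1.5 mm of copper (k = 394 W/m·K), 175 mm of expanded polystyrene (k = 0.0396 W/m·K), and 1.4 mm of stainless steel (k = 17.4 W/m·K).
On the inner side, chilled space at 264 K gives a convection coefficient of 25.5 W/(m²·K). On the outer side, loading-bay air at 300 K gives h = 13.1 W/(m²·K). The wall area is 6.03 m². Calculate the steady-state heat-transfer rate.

Model the wall as resistances in series:
R_inner film = 1/(h_i·A) = 1/(25.5×6.03) = 0.006503 K/W
R_copper = L/(kA) = 0.0015/(394×6.03) = 6.314×10^-7 K/W
R_expanded polystyrene = L/(kA) = 0.175/(0.0396×6.03) = 0.7329 K/W
R_stainless steel = L/(kA) = 0.0014/(17.4×6.03) = 1.334×10^-5 K/W
R_outer film = 1/(h_o·A) = 1/(13.1×6.03) = 0.01266 K/W
R_total = 0.752 K/W
Q = ΔT / R_total = 36 / 0.752

Q ≈ 47.9 W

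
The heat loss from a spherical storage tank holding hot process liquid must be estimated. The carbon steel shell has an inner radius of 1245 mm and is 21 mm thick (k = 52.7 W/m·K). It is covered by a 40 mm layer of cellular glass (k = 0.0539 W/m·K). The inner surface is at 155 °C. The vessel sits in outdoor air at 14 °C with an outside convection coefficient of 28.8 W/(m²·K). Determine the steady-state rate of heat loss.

Radial (spherical) resistances in series:
R_carbon steel shell = (1/1.245 − 1/1.266)/(4π×52.7) = 2.012×10^-5 K/W
R_cellular glass = (1/1.266 − 1/1.306)/(4π×0.0539) = 0.03572 K/W
R_outer film = 1/(h·4πr_o²) = 1/(28.8×4π×1.306²) = 0.00162 K/W
R_total = 0.03736 K/W
Q = ΔT/R_total = 141/0.03736

Q ≈ 3770 W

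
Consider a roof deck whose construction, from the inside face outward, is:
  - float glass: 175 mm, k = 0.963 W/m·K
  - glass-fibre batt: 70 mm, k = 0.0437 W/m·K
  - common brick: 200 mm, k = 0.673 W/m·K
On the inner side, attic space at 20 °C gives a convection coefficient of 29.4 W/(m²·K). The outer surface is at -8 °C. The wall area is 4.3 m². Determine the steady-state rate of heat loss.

Q ≈ 56.9 W

Treating each layer as a thermal resistance in series:
R_inner film = 1/(h_i·A) = 1/(29.4×4.3) = 0.00791 K/W
R_float glass = L/(kA) = 0.175/(0.963×4.3) = 0.04226 K/W
R_glass-fibre batt = L/(kA) = 0.07/(0.0437×4.3) = 0.3725 K/W
R_common brick = L/(kA) = 0.2/(0.673×4.3) = 0.06911 K/W
R_total = 0.4918 K/W
Q = ΔT / R_total = 28 / 0.4918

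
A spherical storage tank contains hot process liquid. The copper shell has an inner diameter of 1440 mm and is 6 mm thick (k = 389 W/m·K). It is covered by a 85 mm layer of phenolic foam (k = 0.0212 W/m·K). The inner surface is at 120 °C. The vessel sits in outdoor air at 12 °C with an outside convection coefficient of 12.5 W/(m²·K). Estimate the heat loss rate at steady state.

Each spherical layer contributes R = (1/r_i − 1/r_o)/(4πk):
R_copper shell = (1/0.72 − 1/0.726)/(4π×389) = 2.348×10^-6 K/W
R_phenolic foam = (1/0.726 − 1/0.811)/(4π×0.0212) = 0.5419 K/W
R_outer film = 1/(h·4πr_o²) = 1/(12.5×4π×0.811²) = 0.009679 K/W
R_total = 0.5516 K/W
Q = ΔT/R_total = 108/0.5516

Q ≈ 196 W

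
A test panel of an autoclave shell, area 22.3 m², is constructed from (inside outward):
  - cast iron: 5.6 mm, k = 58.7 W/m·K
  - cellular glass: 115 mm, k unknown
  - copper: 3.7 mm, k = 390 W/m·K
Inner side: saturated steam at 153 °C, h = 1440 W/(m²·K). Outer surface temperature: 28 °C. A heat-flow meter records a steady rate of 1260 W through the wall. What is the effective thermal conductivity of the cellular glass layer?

Thermal resistances in series:
R_inner film = 1/(h_i·A) = 1/(1440×22.3) = 3.114×10^-5 K/W
R_cast iron = L/(kA) = 0.0056/(58.7×22.3) = 4.278×10^-6 K/W
R_copper = L/(kA) = 0.0037/(390×22.3) = 4.254×10^-7 K/W
Sum of known resistances R_other = 3.584×10^-5 K/W
Total R = ΔT/Q = 125/1260 = 0.09921 K/W
R_cellular glass = R_total − R_other = 0.09917 K/W
k = L/(R·A) = 0.115/(0.09917×22.3)

k ≈ 0.052 W/(m·K)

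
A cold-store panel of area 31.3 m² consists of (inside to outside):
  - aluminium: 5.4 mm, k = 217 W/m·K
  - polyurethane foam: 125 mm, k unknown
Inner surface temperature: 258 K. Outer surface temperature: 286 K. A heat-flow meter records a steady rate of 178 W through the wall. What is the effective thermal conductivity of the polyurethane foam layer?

Thermal resistances in series:
R_aluminium = L/(kA) = 0.0054/(217×31.3) = 7.95×10^-7 K/W
Sum of known resistances R_other = 7.95×10^-7 K/W
Total R = ΔT/Q = 28/178 = 0.1573 K/W
R_polyurethane foam = R_total − R_other = 0.1573 K/W
k = L/(R·A) = 0.125/(0.1573×31.3)

k ≈ 0.0254 W/(m·K)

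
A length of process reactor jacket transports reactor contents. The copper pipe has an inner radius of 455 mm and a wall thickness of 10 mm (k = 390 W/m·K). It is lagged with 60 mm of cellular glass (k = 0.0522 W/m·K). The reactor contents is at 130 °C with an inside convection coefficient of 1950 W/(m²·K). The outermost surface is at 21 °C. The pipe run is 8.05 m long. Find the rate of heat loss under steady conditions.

Treating each annulus and film as a series resistance:
R_inner film = 1/(h_i·2πr₁L) = 1/(1950×2π×0.455×8.05) = 2.228×10^-5 K/W
R_copper pipe wall = ln(465/455)/(2π×390×8.05) = 1.102×10^-6 K/W
R_cellular glass = ln(525/465)/(2π×0.0522×8.05) = 0.04597 K/W
R_total = 0.04599 K/W
Q = ΔT/R_total = 109/0.04599

Q ≈ 2370 W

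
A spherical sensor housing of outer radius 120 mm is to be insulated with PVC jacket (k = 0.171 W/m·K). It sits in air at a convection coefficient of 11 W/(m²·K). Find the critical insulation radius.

r_cr ≈ 31.1 mm

For a sphere r_cr = 2k/h = 2×0.171/11
r_cr = 31.1 mm; since the bare radius (120 mm) is above r_cr, any added insulation will reduce heat loss.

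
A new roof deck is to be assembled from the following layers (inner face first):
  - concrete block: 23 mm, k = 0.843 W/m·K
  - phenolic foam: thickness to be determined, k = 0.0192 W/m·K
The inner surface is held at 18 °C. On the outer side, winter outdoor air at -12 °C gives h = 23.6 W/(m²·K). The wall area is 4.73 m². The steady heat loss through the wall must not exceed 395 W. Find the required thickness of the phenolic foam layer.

L ≈ 5.56 mm

Using the resistance-network approach (series):
R_concrete block = L/(kA) = 0.023/(0.843×4.73) = 0.005768 K/W
R_outer film = 1/(h_o·A) = 1/(23.6×4.73) = 0.008958 K/W
Sum of the known resistances R_other = 0.01473 K/W
Required total resistance R_tot = ΔT/Q_allow = 30/395 = 0.07595 K/W
R_phenolic foam = R_tot − R_other = 0.06122 K/W
L = R·k·A = 0.06122×0.0192×4.73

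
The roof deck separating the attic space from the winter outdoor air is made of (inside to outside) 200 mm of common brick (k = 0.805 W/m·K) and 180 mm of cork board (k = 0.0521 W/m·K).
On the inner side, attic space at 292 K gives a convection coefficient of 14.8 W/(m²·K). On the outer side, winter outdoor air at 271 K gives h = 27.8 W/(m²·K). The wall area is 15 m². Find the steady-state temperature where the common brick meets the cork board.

T ≈ 290 K

Model the wall as resistances in series:
R_inner film = 1/(h_i·A) = 1/(14.8×15) = 0.004505 K/W
R_common brick = L/(kA) = 0.2/(0.805×15) = 0.01656 K/W
R_cork board = L/(kA) = 0.18/(0.0521×15) = 0.2303 K/W
R_outer film = 1/(h_o·A) = 1/(27.8×15) = 0.002398 K/W
R_total = 0.2538 K/W;  Q = ΔT/R_total = 21/0.2538 = 82.74 W
T_interface = T_inner − Q·ΣR(inner→interface) = 292 − 82.7×0.02107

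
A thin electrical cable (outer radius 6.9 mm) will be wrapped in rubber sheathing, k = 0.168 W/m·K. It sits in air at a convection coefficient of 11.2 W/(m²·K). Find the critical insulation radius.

For a cylinder r_cr = k/h = 0.168/11.2
r_cr = 15 mm; since the bare radius (6.9 mm) is below r_cr, adding a thin layer of insulation will *increase* heat loss.

r_cr ≈ 15 mm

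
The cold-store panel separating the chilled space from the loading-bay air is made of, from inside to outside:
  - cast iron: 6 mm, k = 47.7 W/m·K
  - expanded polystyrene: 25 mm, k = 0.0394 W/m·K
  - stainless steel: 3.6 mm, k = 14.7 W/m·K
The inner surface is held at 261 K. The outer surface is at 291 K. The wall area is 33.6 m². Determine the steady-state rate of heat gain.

Q ≈ 1590 W

Treating each layer as a thermal resistance in series:
R_cast iron = L/(kA) = 0.006/(47.7×33.6) = 3.744×10^-6 K/W
R_expanded polystyrene = L/(kA) = 0.025/(0.0394×33.6) = 0.01888 K/W
R_stainless steel = L/(kA) = 0.0036/(14.7×33.6) = 7.289×10^-6 K/W
R_total = 0.0189 K/W
Q = ΔT / R_total = 30 / 0.0189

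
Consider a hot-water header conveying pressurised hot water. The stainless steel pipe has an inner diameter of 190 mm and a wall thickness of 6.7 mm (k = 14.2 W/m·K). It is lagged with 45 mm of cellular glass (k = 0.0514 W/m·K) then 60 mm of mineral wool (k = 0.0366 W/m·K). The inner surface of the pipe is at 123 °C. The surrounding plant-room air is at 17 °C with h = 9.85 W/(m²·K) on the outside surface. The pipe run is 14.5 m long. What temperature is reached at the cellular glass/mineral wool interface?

T ≈ 78.5 °C

For a radial system each layer contributes R = ln(r_out/r_in)/(2πkL); films add R = 1/(hA).
R_stainless steel pipe wall = ln(101.7/95)/(2π×14.2×14.5) = 5.268×10^-5 K/W
R_cellular glass = ln(146.7/101.7)/(2π×0.0514×14.5) = 0.07823 K/W
R_mineral wool = ln(206.7/146.7)/(2π×0.0366×14.5) = 0.1028 K/W
R_outer film = 1/(h_o·2πr_oL) = 1/(9.85×2π×0.2067×14.5) = 0.005391 K/W
R_total = 0.1865 K/W
Q = ΔT/R_total = 106/0.1865
Q = 568 W
T_interface = T_inner − Q·ΣR(inner→interface) = 123 − 568×0.07829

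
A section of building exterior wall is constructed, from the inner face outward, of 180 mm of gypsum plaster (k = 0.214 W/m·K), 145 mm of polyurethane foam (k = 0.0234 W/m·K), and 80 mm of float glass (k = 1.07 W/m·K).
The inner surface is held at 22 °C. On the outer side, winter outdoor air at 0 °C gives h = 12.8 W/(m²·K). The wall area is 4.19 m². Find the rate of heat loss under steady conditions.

Series thermal resistances:
R_gypsum plaster = L/(kA) = 0.18/(0.214×4.19) = 0.2007 K/W
R_polyurethane foam = L/(kA) = 0.145/(0.0234×4.19) = 1.479 K/W
R_float glass = L/(kA) = 0.08/(1.07×4.19) = 0.01784 K/W
R_outer film = 1/(h_o·A) = 1/(12.8×4.19) = 0.01865 K/W
R_total = 1.716 K/W
Q = ΔT / R_total = 22 / 1.716

Q ≈ 12.8 W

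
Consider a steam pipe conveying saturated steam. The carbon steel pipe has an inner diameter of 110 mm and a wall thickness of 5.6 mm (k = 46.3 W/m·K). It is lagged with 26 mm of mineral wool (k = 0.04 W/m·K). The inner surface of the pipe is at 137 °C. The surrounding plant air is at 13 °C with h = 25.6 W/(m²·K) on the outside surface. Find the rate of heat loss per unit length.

Cylindrical conduction, so R = ln(r₂/r₁)/(2πkL) per layer, in series:
R_carbon steel pipe wall = ln(60.6/55)/(2π×46.3×1) = 3.333×10^-4 K/W
R_mineral wool = ln(86.6/60.6)/(2π×0.04×1) = 1.42 K/W
R_outer film = 1/(h_o·2πr_oL) = 1/(25.6×2π×0.0866×1) = 0.07179 K/W
R_total = 1.493 K/W
Q = ΔT/R_total = 124/1.493

q′ ≈ 83.1 W/m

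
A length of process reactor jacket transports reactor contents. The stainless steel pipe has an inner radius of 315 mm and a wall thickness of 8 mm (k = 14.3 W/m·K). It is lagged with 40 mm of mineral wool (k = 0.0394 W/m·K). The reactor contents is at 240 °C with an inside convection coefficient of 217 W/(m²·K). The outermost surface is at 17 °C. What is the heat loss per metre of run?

q′ ≈ 470 W/m

Treating each annulus and film as a series resistance:
R_inner film = 1/(h_i·2πr₁L) = 1/(217×2π×0.315×1) = 0.002328 K/W
R_stainless steel pipe wall = ln(323/315)/(2π×14.3×1) = 2.791×10^-4 K/W
R_mineral wool = ln(363/323)/(2π×0.0394×1) = 0.4716 K/W
R_total = 0.4742 K/W
Q = ΔT/R_total = 223/0.4742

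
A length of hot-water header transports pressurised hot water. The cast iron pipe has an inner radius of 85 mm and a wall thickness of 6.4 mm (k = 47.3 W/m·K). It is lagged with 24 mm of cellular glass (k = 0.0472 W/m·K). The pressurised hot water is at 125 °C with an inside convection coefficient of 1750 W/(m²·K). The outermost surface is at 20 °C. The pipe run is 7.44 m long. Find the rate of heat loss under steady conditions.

Q ≈ 992 W

Per-layer cylindrical resistances, series-summed:
R_inner film = 1/(h_i·2πr₁L) = 1/(1750×2π×0.085×7.44) = 1.438×10^-4 K/W
R_cast iron pipe wall = ln(91.4/85)/(2π×47.3×7.44) = 3.283×10^-5 K/W
R_cellular glass = ln(115.4/91.4)/(2π×0.0472×7.44) = 0.1057 K/W
R_total = 0.1058 K/W
Q = ΔT/R_total = 105/0.1058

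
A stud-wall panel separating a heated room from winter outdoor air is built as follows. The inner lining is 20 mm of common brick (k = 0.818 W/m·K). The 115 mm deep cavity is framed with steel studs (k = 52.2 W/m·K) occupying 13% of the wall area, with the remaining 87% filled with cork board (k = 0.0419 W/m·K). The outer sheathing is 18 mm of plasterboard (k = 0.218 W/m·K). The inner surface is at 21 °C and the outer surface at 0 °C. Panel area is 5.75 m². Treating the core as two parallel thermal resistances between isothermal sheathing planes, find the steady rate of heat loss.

Sheathing layers in series; stud and cavity paths in parallel between them.
R_inner = 0.02/(0.818×5.75) = 0.004252 K/W
R_stud  = 0.115/(52.2×0.13×5.75) = 0.002947 K/W
R_cav   = 0.115/(0.0419×0.87×5.75) = 0.5487 K/W
1/R_core = 1/R_stud + 1/R_cav → R_core = 0.002931 K/W
R_outer = 0.018/(0.218×5.75) = 0.01436 K/W
R_total = 0.02154 K/W
Q = ΔT/R_total = 21/0.02154

Q ≈ 975 W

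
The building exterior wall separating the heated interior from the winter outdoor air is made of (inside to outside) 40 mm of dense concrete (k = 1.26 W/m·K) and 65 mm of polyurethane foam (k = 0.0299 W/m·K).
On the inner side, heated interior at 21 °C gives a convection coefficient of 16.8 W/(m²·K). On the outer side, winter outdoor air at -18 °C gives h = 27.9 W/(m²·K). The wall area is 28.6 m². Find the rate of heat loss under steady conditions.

Q ≈ 485 W

Using the resistance-network approach (series):
R_inner film = 1/(h_i·A) = 1/(16.8×28.6) = 0.002081 K/W
R_dense concrete = L/(kA) = 0.04/(1.26×28.6) = 0.00111 K/W
R_polyurethane foam = L/(kA) = 0.065/(0.0299×28.6) = 0.07601 K/W
R_outer film = 1/(h_o·A) = 1/(27.9×28.6) = 0.001253 K/W
R_total = 0.08046 K/W
Q = ΔT / R_total = 39 / 0.08046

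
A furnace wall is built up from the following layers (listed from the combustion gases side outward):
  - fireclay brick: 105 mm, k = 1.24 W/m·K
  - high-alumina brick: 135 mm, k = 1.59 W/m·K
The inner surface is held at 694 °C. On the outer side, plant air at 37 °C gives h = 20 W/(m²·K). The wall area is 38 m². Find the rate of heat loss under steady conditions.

Model the wall as resistances in series:
R_fireclay brick = L/(kA) = 0.105/(1.24×38) = 0.002228 K/W
R_high-alumina brick = L/(kA) = 0.135/(1.59×38) = 0.002234 K/W
R_outer film = 1/(h_o·A) = 1/(20×38) = 0.001316 K/W
R_total = 0.005779 K/W
Q = ΔT / R_total = 657 / 0.005779

Q ≈ 114000 W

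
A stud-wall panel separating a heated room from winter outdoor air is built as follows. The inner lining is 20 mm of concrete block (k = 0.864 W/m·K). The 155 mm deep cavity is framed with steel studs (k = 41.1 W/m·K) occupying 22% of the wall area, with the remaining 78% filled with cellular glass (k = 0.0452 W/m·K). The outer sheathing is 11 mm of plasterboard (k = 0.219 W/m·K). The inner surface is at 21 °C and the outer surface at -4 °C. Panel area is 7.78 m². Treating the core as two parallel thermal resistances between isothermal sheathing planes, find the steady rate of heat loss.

Sheathing layers in series; stud and cavity paths in parallel between them.
R_inner = 0.02/(0.864×7.78) = 0.002975 K/W
R_stud  = 0.155/(41.1×0.22×7.78) = 0.002203 K/W
R_cav   = 0.155/(0.0452×0.78×7.78) = 0.5651 K/W
1/R_core = 1/R_stud + 1/R_cav → R_core = 0.002195 K/W
R_outer = 0.011/(0.219×7.78) = 0.006456 K/W
R_total = 0.01163 K/W
Q = ΔT/R_total = 25/0.01163

Q ≈ 2150 W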